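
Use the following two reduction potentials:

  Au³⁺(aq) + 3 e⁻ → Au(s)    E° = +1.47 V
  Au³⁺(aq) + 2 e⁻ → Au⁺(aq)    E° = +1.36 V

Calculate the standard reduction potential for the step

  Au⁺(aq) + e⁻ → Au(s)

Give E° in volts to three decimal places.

+1.690 V

Sequential free energies add, so n₃E°₃ = n₁E°₁ + n₂E°₂.
With n₃ = 3, and the known step contributing 2×(+1.36) V, the unknown satisfies 1·E° = 3×(+1.47) − 2×(+1.36) = +1.690.
E° = +1.690 / 1 = +1.690 V.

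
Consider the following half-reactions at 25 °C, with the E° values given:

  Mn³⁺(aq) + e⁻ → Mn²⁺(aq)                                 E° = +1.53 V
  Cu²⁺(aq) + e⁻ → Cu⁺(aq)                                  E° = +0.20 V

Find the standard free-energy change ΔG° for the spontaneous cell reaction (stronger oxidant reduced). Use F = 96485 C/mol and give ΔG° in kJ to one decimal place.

-128.3 kJ

Mn³⁺/Mn²⁺ (E° = +1.53 V) is the cathode; Cu²⁺/Cu⁺ (E° = +0.20 V) is the anode, so E°cell = +1.33 V.
Balancing electrons gives n = 1 (lcm of 1 and 1).
ΔG° = −nFE° = −(1)(96485)(+1.33) = -128,325 J = -128.3 kJ.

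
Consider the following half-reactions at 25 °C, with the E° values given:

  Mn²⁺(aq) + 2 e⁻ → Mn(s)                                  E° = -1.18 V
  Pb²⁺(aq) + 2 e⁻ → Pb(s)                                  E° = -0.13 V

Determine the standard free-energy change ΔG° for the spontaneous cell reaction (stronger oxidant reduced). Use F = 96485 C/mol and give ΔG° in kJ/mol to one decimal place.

Pb²⁺/Pb (E° = -0.13 V) is the cathode; Mn²⁺/Mn (E° = -1.18 V) is the anode, so E°cell = +1.05 V.
Balancing electrons gives n = 2 (lcm of 2 and 2).
ΔG° = −nFE° = −(2)(96485)(+1.05) = -202,618 J = -202.6 kJ/mol.

-202.6 kJ/mol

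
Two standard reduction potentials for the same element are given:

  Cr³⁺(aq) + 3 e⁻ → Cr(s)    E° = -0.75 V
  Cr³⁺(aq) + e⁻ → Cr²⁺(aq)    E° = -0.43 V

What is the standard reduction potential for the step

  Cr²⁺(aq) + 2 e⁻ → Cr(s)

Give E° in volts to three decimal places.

Sequential free energies add, so n₃E°₃ = n₁E°₁ + n₂E°₂.
With n₃ = 3, and the known step contributing 1×(-0.43) V, the unknown satisfies 2·E° = 3×(-0.75) − 1×(-0.43) = -1.820.
E° = -1.820 / 2 = -0.910 V.

-0.910 V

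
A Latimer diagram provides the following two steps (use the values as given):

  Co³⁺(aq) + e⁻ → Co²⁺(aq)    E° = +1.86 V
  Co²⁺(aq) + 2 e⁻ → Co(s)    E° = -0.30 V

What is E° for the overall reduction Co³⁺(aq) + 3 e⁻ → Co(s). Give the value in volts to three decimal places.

Adding the free-energy changes (−nFE°) of the two steps gives −n₃FE°₃ = −n₁FE°₁ − n₂FE°₂.
E°₃ = (1×+1.86 + 2×-0.30) / 3 = (+1.260) / 3 = +0.420 V.
E° values themselves are not directly additive — weighting by electron count is essential.

+0.420 V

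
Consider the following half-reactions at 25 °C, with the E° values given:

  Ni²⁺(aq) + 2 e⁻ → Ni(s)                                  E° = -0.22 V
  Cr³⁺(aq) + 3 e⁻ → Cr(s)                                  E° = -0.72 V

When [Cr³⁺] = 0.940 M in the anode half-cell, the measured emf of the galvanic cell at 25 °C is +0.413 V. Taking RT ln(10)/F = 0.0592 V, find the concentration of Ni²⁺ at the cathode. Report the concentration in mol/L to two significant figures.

Ni²⁺/Ni is the cathode, Cr³⁺/Cr the anode: E°cell = +0.50 V, n = 6.
Overall reaction: 3 Ni²⁺(aq) + 2 Cr(s) → 3 Ni(s) + 2 Cr³⁺(aq); Q = [Cr³⁺]^2/[Ni²⁺]^3.
From E = E° − (0.0592/n) log Q: log Q = (E° − E)·n/0.0592 = (+0.50 − (+0.413))·6/0.0592 = 8.8176.
So 3·log[Ni²⁺] = 2·log(0.94) − log Q = -0.0537 − (8.8176) = -8.8713; log[Ni²⁺] = -8.8713 / 3 = -2.9571; [Ni²⁺] = 10^(-2.9571) ≈ 0.0011 M.

0.0011 M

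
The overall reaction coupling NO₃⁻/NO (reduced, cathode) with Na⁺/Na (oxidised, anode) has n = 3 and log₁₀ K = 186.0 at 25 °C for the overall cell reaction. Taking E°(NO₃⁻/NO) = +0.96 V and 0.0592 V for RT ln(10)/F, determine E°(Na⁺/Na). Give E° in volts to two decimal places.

-2.71 V

E°cell = (0.0592/n)·log K = (0.0592/3)(186.0) = +3.670 V.
Since NO₃⁻/NO is the cathode and Na⁺/Na the anode, E°cell = E°(NO₃⁻/NO) − E°(Na⁺/Na).
So E°(Na⁺/Na) = E°(NO₃⁻/NO) − E°cell = (+0.96) − (+3.670) = -2.71 V.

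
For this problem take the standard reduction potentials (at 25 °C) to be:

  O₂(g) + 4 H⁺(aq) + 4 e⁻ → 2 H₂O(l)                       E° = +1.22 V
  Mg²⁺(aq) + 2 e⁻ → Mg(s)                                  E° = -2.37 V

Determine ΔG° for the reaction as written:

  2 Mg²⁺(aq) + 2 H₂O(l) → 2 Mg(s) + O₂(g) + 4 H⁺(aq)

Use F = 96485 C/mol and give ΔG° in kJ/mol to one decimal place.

+1385.5 kJ/mol

As written, Mg²⁺/Mg is reduced (cathode) and O₂/H₂O is oxidised (anode), so E°cell = (-2.37) − (+1.22) = -3.59 V.
Balancing electrons gives n = 4.
ΔG° = −nFE° = −(4)(96485)(-3.59) = 1,385,525 J = +1385.5 kJ/mol.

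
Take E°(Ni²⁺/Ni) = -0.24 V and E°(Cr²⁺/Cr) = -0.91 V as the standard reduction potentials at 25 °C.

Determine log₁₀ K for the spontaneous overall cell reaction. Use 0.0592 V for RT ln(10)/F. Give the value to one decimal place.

22.6

Cathode: Ni²⁺/Ni; anode: Cr²⁺/Cr. E°cell = +0.67 V, n = 2.
log K = nE°cell / 0.0592 = (2)(+0.67) / 0.0592 = 22.6.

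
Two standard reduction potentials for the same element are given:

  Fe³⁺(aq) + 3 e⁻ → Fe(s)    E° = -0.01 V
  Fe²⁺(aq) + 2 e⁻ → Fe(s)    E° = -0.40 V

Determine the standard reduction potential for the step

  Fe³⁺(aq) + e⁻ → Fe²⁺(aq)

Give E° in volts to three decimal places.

+0.770 V

Sequential free energies add, so n₃E°₃ = n₁E°₁ + n₂E°₂.
With n₃ = 3, and the known step contributing 2×(-0.40) V, the unknown satisfies 1·E° = 3×(-0.01) − 2×(-0.40) = +0.770.
E° = +0.770 / 1 = +0.770 V.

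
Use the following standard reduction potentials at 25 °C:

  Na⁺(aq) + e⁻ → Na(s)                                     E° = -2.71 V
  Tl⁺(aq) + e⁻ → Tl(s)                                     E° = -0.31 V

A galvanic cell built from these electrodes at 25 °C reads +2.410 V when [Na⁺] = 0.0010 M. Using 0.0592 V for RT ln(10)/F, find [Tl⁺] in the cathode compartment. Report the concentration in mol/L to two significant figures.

0.0015 M

Tl⁺/Tl is the cathode, Na⁺/Na the anode: E°cell = +2.40 V, n = 1.
Overall reaction: Tl⁺(aq) + Na(s) → Tl(s) + Na⁺(aq); Q = [Na⁺]^1/[Tl⁺]^1.
From E = E° − (0.0592/n) log Q: log Q = (E° − E)·n/0.0592 = (+2.40 − (+2.410))·1/0.0592 = -0.1689.
So 1·log[Tl⁺] = 1·log(0.001) − log Q = -3.0000 − (-0.1689) = -2.8311; [Tl⁺] = 10^(-2.8311) ≈ 0.0015 M.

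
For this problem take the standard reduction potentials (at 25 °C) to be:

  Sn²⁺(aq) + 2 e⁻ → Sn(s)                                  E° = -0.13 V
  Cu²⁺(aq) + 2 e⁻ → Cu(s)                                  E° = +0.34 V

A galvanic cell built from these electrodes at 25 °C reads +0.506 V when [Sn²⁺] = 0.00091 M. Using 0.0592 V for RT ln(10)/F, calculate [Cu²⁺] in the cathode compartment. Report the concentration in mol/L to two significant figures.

0.015 M

Cu²⁺/Cu is the cathode, Sn²⁺/Sn the anode: E°cell = +0.47 V, n = 2.
Overall reaction: Cu²⁺(aq) + Sn(s) → Cu(s) + Sn²⁺(aq); Q = [Sn²⁺]^1/[Cu²⁺]^1.
From E = E° − (0.0592/n) log Q: log Q = (E° − E)·n/0.0592 = (+0.47 − (+0.506))·2/0.0592 = -1.2162.
So 1·log[Cu²⁺] = 1·log(0.00091) − log Q = -3.0410 − (-1.2162) = -1.8248; [Cu²⁺] = 10^(-1.8248) ≈ 0.015 M.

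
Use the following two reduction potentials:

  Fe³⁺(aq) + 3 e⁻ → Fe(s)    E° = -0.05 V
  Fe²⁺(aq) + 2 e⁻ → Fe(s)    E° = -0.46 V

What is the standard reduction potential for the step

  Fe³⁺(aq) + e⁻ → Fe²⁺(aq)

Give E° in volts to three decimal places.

+0.770 V

Sequential free energies add, so n₃E°₃ = n₁E°₁ + n₂E°₂.
With n₃ = 3, and the known step contributing 2×(-0.46) V, the unknown satisfies 1·E° = 3×(-0.05) − 2×(-0.46) = +0.770.
E° = +0.770 / 1 = +0.770 V.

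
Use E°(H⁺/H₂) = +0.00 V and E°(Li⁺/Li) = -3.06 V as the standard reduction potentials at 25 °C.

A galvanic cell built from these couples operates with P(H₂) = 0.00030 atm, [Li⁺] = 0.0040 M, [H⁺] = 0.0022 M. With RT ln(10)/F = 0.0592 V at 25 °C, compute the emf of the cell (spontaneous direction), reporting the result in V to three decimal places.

+3.149 V

H⁺/H₂ is the cathode (higher E°), Li⁺/Li the anode: E°cell = +0.00 − (-3.06) = +3.06 V, n = 2.
Overall: 2 H⁺(aq) + 2 Li(s) → H₂(g) + 2 Li⁺(aq)
Q = P(H₂)·[Li⁺]^2 / ([H⁺]^2); log Q = -3.004.
E = E° − (0.0592/n) log Q = +3.06 − (0.0592/2)(-3.004) = +3.149 V.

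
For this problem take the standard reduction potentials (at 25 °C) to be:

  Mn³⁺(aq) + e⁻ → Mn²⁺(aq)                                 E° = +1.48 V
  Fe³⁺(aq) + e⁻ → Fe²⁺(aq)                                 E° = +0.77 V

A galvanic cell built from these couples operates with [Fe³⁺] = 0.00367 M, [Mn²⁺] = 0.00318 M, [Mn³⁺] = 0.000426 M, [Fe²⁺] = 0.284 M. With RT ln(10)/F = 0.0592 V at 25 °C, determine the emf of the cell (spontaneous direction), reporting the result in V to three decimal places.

Mn³⁺/Mn²⁺ is the cathode (higher E°), Fe³⁺/Fe²⁺ the anode: E°cell = +1.48 − (+0.77) = +0.71 V, n = 1.
Overall: Mn³⁺(aq) + Fe²⁺(aq) → Mn²⁺(aq) + Fe³⁺(aq)
Q = [Mn²⁺]·[Fe³⁺] / ([Mn³⁺]·[Fe²⁺]); log Q = -1.016.
E = E° − (0.0592/n) log Q = +0.71 − (0.0592/1)(-1.016) = +0.770 V.

+0.770 V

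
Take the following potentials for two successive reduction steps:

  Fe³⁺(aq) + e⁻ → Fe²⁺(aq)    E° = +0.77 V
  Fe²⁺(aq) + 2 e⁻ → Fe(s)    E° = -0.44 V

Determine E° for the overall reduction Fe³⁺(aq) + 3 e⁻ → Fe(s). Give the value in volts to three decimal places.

Adding the free-energy changes (−nFE°) of the two steps gives −n₃FE°₃ = −n₁FE°₁ − n₂FE°₂.
E°₃ = (1×+0.77 + 2×-0.44) / 3 = (-0.110) / 3 = -0.037 V.

-0.037 V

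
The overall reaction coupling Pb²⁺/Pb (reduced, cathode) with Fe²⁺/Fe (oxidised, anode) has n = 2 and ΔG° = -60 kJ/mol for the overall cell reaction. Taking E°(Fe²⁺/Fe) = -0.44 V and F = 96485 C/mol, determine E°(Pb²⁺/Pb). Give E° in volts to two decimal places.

-0.13 V

E°cell = −ΔG°/(nF) = −(-60×10³)/((2)(96485)) = +0.311 V.
Since Pb²⁺/Pb is the cathode and Fe²⁺/Fe the anode, E°cell = E°(Pb²⁺/Pb) − E°(Fe²⁺/Fe).
So E°(Pb²⁺/Pb) = E°cell + E°(Fe²⁺/Fe) = +0.311 + (-0.44) = -0.13 V.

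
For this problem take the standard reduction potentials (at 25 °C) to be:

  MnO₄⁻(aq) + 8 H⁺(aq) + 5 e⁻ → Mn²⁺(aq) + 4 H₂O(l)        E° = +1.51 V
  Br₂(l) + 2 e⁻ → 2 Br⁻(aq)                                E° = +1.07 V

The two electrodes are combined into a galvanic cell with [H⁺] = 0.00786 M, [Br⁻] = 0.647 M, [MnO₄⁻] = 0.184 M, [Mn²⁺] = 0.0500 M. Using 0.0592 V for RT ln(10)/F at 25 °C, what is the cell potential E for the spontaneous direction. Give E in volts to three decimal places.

+0.236 V

MnO₄⁻/Mn²⁺ is the cathode (higher E°), Br₂/Br⁻ the anode: E°cell = +1.51 − (+1.07) = +0.44 V, n = 10.
Overall: 2 MnO₄⁻(aq) + 16 H⁺(aq) + 10 Br⁻(aq) → 2 Mn²⁺(aq) + 8 H₂O(l) + 5 Br₂(l)
Q = [Mn²⁺]^2 / ([MnO₄⁻]^2·[H⁺]^16·[Br⁻]^10); log Q = 34.433.
E = E° − (0.0592/n) log Q = +0.44 − (0.0592/10)(34.433) = +0.236 V.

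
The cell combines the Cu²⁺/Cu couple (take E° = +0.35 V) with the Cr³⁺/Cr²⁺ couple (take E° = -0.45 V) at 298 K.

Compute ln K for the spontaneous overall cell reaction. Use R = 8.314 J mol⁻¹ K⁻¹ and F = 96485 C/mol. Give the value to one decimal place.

62.3

Cathode: Cu²⁺/Cu; anode: Cr³⁺/Cr²⁺. E°cell = (+0.35) − (-0.45) = +0.80 V, with n = 2.
ΔG° = −nFE° = −RT ln K, so ln K = nFE°/(RT) = (2)(96485)(+0.80) / ((8.314)(298)) = 62.309.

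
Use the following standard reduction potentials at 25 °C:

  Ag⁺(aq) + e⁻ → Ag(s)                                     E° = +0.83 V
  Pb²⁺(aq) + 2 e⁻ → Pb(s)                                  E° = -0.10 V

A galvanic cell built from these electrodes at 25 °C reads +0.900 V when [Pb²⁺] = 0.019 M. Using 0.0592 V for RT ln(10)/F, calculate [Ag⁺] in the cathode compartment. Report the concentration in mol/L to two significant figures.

Ag⁺/Ag is the cathode, Pb²⁺/Pb the anode: E°cell = +0.93 V, n = 2.
Overall reaction: 2 Ag⁺(aq) + Pb(s) → 2 Ag(s) + Pb²⁺(aq); Q = [Pb²⁺]^1/[Ag⁺]^2.
From E = E° − (0.0592/n) log Q: log Q = (E° − E)·n/0.0592 = (+0.93 − (+0.900))·2/0.0592 = 1.0135.
So 2·log[Ag⁺] = 1·log(0.019) − log Q = -1.7212 − (1.0135) = -2.7347; log[Ag⁺] = -2.7347 / 2 = -1.3674; [Ag⁺] = 10^(-1.3674) ≈ 0.043 M.

0.043 M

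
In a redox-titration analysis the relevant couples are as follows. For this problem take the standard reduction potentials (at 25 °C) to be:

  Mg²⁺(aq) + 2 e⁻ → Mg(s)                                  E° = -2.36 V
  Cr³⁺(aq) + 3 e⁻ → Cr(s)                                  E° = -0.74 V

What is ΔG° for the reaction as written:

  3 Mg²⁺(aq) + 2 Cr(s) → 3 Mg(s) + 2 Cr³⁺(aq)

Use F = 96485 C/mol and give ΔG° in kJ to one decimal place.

+937.8 kJ

As written, Mg²⁺/Mg is reduced (cathode) and Cr³⁺/Cr is oxidised (anode), so E°cell = (-2.36) − (-0.74) = -1.62 V.
Balancing electrons gives n = 6.
ΔG° = −nFE° = −(6)(96485)(-1.62) = 937,834 J = +937.8 kJ.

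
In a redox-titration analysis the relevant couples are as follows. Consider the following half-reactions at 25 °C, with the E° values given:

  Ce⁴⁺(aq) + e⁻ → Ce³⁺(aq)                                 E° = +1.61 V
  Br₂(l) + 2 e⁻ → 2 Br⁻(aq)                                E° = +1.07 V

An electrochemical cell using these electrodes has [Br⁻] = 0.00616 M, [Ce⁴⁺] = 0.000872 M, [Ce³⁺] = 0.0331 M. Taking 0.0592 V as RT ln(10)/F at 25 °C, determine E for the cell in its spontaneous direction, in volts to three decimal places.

Ce⁴⁺/Ce³⁺ is the cathode (higher E°), Br₂/Br⁻ the anode: E°cell = +1.61 − (+1.07) = +0.54 V, n = 2.
Overall: 2 Ce⁴⁺(aq) + 2 Br⁻(aq) → 2 Ce³⁺(aq) + Br₂(l)
Q = [Ce³⁺]^2 / ([Ce⁴⁺]^2·[Br⁻]^2); log Q = 7.579.
E = E° − (0.0592/n) log Q = +0.54 − (0.0592/2)(7.579) = +0.316 V.

+0.316 V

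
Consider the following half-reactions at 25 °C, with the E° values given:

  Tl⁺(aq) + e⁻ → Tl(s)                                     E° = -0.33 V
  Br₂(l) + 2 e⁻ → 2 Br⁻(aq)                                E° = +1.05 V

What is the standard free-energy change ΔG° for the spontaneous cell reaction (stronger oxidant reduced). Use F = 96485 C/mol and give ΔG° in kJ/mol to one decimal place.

Br₂/Br⁻ (E° = +1.05 V) is the cathode; Tl⁺/Tl (E° = -0.33 V) is the anode, so E°cell = +1.38 V.
Balancing electrons gives n = 2 (lcm of 2 and 1).
ΔG° = −nFE° = −(2)(96485)(+1.38) = -266,299 J = -266.3 kJ/mol.

-266.3 kJ/mol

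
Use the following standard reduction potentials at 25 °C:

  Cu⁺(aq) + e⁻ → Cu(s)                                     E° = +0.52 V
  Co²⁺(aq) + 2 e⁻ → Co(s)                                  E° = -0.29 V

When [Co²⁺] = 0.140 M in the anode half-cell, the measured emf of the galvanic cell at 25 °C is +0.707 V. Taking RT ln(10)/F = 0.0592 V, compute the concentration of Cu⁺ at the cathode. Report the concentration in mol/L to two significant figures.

0.0068 M

Cu⁺/Cu is the cathode, Co²⁺/Co the anode: E°cell = +0.81 V, n = 2.
Overall reaction: 2 Cu⁺(aq) + Co(s) → 2 Cu(s) + Co²⁺(aq); Q = [Co²⁺]^1/[Cu⁺]^2.
From E = E° − (0.0592/n) log Q: log Q = (E° − E)·n/0.0592 = (+0.81 − (+0.707))·2/0.0592 = 3.4797.
So 2·log[Cu⁺] = 1·log(0.14) − log Q = -0.8539 − (3.4797) = -4.3336; log[Cu⁺] = -4.3336 / 2 = -2.1668; [Cu⁺] = 10^(-2.1668) ≈ 0.0068 M.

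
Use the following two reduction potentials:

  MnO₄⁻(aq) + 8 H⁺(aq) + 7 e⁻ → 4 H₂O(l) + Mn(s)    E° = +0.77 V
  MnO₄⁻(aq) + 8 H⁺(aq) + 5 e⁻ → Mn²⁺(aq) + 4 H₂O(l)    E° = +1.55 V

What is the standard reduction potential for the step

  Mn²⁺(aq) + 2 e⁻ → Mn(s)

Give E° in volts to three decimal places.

Sequential free energies add, so n₃E°₃ = n₁E°₁ + n₂E°₂.
With n₃ = 7, and the known step contributing 5×(+1.55) V, the unknown satisfies 2·E° = 7×(+0.77) − 5×(+1.55) = -2.360.
E° = -2.360 / 2 = -1.180 V.

-1.180 V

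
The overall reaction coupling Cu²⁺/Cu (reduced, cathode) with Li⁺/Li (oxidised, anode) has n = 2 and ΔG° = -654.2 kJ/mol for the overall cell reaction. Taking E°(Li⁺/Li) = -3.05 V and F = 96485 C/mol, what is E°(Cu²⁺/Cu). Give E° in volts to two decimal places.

+0.34 V

E°cell = −ΔG°/(nF) = −(-654.2×10³)/((2)(96485)) = +3.390 V.
Since Cu²⁺/Cu is the cathode and Li⁺/Li the anode, E°cell = E°(Cu²⁺/Cu) − E°(Li⁺/Li).
So E°(Cu²⁺/Cu) = E°cell + E°(Li⁺/Li) = +3.390 + (-3.05) = +0.34 V.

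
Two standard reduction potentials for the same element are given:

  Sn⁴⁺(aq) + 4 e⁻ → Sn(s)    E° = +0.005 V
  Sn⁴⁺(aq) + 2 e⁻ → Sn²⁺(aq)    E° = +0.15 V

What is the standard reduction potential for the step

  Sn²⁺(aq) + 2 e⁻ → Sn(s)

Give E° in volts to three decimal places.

Sequential free energies add, so n₃E°₃ = n₁E°₁ + n₂E°₂.
With n₃ = 4, and the known step contributing 2×(+0.15) V, the unknown satisfies 2·E° = 4×(+0.005) − 2×(+0.15) = -0.280.
E° = -0.280 / 2 = -0.140 V.

-0.140 V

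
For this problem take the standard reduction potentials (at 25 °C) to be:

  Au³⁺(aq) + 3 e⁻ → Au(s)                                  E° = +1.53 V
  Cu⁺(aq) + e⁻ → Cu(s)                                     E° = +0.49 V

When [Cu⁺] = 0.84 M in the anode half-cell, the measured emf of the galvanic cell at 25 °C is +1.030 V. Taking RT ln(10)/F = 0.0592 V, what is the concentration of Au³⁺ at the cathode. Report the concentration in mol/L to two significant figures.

0.18 M

Au³⁺/Au is the cathode, Cu⁺/Cu the anode: E°cell = +1.04 V, n = 3.
Overall reaction: Au³⁺(aq) + 3 Cu(s) → Au(s) + 3 Cu⁺(aq); Q = [Cu⁺]^3/[Au³⁺]^1.
From E = E° − (0.0592/n) log Q: log Q = (E° − E)·n/0.0592 = (+1.04 − (+1.030))·3/0.0592 = 0.5068.
So 1·log[Au³⁺] = 3·log(0.84) − log Q = -0.2272 − (0.5068) = -0.7340; [Au³⁺] = 10^(-0.7340) ≈ 0.18 M.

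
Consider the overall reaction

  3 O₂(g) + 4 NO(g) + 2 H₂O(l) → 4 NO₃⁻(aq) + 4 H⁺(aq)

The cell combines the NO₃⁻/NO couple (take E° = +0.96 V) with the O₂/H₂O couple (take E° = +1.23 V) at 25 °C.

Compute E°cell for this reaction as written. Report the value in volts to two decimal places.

The O₂/H₂O couple has the higher reduction potential, so it is the cathode; NO₃⁻/NO is oxidised at the anode.
E°cell = E°(cathode) − E°(anode) = (+1.23) − (+0.96) = +0.27 V.
Since E°cell > 0, the reaction is spontaneous under standard conditions.

+0.27 V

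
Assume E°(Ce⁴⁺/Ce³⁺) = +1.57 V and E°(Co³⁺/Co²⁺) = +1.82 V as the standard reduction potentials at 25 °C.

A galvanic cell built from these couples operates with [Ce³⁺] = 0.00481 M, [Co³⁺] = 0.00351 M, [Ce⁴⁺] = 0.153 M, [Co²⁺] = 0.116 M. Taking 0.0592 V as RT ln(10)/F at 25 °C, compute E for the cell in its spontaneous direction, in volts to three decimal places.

+0.071 V

Co³⁺/Co²⁺ is the cathode (higher E°), Ce⁴⁺/Ce³⁺ the anode: E°cell = +1.82 − (+1.57) = +0.25 V, n = 1.
Overall: Co³⁺(aq) + Ce³⁺(aq) → Co²⁺(aq) + Ce⁴⁺(aq)
Q = [Co²⁺]·[Ce⁴⁺] / ([Co³⁺]·[Ce³⁺]); log Q = 3.022.
E = E° − (0.0592/n) log Q = +0.25 − (0.0592/1)(3.022) = +0.071 V.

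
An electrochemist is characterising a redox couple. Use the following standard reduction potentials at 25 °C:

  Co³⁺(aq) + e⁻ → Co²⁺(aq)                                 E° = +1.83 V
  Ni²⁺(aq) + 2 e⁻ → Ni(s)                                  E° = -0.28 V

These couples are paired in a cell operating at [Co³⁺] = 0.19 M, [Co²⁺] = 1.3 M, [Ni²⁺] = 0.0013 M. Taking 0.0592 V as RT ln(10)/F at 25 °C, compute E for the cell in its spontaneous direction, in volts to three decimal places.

+2.146 V

Co³⁺/Co²⁺ is the cathode (higher E°), Ni²⁺/Ni the anode: E°cell = +1.83 − (-0.28) = +2.11 V, n = 2.
Overall: 2 Co³⁺(aq) + Ni(s) → 2 Co²⁺(aq) + Ni²⁺(aq)
Q = [Co²⁺]^2·[Ni²⁺] / ([Co³⁺]^2); log Q = -1.216.
E = E° − (0.0592/n) log Q = +2.11 − (0.0592/2)(-1.216) = +2.146 V.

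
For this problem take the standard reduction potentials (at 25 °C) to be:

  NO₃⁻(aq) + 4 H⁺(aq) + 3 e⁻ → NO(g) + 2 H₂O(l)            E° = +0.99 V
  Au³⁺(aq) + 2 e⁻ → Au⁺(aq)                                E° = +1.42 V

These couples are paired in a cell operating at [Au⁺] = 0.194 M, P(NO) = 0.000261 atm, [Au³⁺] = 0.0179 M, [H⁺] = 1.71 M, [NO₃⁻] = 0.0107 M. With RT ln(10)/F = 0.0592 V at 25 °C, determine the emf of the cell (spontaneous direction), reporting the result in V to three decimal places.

+0.349 V

Au³⁺/Au⁺ is the cathode (higher E°), NO₃⁻/NO the anode: E°cell = +1.42 − (+0.99) = +0.43 V, n = 6.
Overall: 3 Au³⁺(aq) + 2 NO(g) + 4 H₂O(l) → 3 Au⁺(aq) + 2 NO₃⁻(aq) + 8 H⁺(aq)
Q = [Au⁺]^3·[NO₃⁻]^2·[H⁺]^8 / ([Au³⁺]^3·P(NO)^2); log Q = 8.194.
E = E° − (0.0592/n) log Q = +0.43 − (0.0592/6)(8.194) = +0.349 V.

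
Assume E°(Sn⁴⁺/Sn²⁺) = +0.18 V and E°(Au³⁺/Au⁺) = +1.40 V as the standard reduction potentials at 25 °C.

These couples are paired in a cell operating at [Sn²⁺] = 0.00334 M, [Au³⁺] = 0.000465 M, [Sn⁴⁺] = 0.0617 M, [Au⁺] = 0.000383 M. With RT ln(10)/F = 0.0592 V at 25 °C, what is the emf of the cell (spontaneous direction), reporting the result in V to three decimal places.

+1.185 V

Au³⁺/Au⁺ is the cathode (higher E°), Sn⁴⁺/Sn²⁺ the anode: E°cell = +1.40 − (+0.18) = +1.22 V, n = 2.
Overall: Au³⁺(aq) + Sn²⁺(aq) → Au⁺(aq) + Sn⁴⁺(aq)
Q = [Au⁺]·[Sn⁴⁺] / ([Au³⁺]·[Sn²⁺]); log Q = 1.182.
E = E° − (0.0592/n) log Q = +1.22 − (0.0592/2)(1.182) = +1.185 V.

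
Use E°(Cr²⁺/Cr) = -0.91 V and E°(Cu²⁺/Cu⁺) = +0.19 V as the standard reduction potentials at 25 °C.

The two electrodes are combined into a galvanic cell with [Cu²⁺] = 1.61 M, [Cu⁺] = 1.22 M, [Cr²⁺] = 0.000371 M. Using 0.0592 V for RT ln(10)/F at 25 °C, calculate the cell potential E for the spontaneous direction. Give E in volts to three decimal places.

+1.209 V

Cu²⁺/Cu⁺ is the cathode (higher E°), Cr²⁺/Cr the anode: E°cell = +0.19 − (-0.91) = +1.10 V, n = 2.
Overall: 2 Cu²⁺(aq) + Cr(s) → 2 Cu⁺(aq) + Cr²⁺(aq)
Q = [Cu⁺]^2·[Cr²⁺] / ([Cu²⁺]^2); log Q = -3.672.
E = E° − (0.0592/n) log Q = +1.10 − (0.0592/2)(-3.672) = +1.209 V.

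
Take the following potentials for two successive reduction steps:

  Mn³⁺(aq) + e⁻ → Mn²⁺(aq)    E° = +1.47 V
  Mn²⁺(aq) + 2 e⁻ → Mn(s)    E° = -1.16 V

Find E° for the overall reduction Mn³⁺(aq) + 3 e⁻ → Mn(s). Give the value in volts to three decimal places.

-0.283 V

Since ΔG° = −nFE° is additive over sequential reductions, n₃E°₃ = n₁E°₁ + n₂E°₂.
E°₃ = (1×+1.47 + 2×-1.16) / 3 = (-0.850) / 3 = -0.283 V.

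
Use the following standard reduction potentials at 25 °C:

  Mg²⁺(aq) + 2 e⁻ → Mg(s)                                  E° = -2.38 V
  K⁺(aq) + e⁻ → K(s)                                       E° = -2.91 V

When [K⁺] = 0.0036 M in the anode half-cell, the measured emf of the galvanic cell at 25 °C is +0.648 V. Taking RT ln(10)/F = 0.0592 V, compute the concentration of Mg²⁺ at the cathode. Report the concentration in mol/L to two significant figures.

0.13 M

Mg²⁺/Mg is the cathode, K⁺/K the anode: E°cell = +0.53 V, n = 2.
Overall reaction: Mg²⁺(aq) + 2 K(s) → Mg(s) + 2 K⁺(aq); Q = [K⁺]^2/[Mg²⁺]^1.
From E = E° − (0.0592/n) log Q: log Q = (E° − E)·n/0.0592 = (+0.53 − (+0.648))·2/0.0592 = -3.9865.
So 1·log[Mg²⁺] = 2·log(0.0036) − log Q = -4.8874 − (-3.9865) = -0.9009; [Mg²⁺] = 10^(-0.9009) ≈ 0.13 M.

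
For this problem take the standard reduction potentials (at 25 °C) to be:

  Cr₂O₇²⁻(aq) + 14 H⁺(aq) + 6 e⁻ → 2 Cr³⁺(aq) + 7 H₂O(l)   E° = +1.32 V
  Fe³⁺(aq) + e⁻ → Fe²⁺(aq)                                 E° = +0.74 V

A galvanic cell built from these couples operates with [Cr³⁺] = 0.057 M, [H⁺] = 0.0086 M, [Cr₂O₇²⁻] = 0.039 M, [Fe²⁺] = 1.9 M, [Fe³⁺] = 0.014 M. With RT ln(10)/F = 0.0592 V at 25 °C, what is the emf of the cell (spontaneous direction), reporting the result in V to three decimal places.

Cr₂O₇²⁻/Cr³⁺ is the cathode (higher E°), Fe³⁺/Fe²⁺ the anode: E°cell = +1.32 − (+0.74) = +0.58 V, n = 6.
Overall: Cr₂O₇²⁻(aq) + 14 H⁺(aq) + 6 Fe²⁺(aq) → 2 Cr³⁺(aq) + 7 H₂O(l) + 6 Fe³⁺(aq)
Q = [Cr³⁺]^2·[Fe³⁺]^6 / ([Cr₂O₇²⁻]·[H⁺]^14·[Fe²⁺]^6); log Q = 15.042.
E = E° − (0.0592/n) log Q = +0.58 − (0.0592/6)(15.042) = +0.432 V.

+0.432 V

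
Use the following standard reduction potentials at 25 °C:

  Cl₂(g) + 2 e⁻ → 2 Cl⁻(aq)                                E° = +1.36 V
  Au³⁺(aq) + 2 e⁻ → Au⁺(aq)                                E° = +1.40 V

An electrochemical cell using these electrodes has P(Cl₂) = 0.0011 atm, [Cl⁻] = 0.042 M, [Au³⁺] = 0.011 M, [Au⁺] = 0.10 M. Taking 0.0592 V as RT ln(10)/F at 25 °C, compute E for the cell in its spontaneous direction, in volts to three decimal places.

+0.018 V

Au³⁺/Au⁺ is the cathode (higher E°), Cl₂/Cl⁻ the anode: E°cell = +1.40 − (+1.36) = +0.04 V, n = 2.
Overall: Au³⁺(aq) + 2 Cl⁻(aq) → Au⁺(aq) + Cl₂(g)
Q = [Au⁺]·P(Cl₂) / ([Au³⁺]·[Cl⁻]^2); log Q = 0.754.
E = E° − (0.0592/n) log Q = +0.04 − (0.0592/2)(0.754) = +0.018 V.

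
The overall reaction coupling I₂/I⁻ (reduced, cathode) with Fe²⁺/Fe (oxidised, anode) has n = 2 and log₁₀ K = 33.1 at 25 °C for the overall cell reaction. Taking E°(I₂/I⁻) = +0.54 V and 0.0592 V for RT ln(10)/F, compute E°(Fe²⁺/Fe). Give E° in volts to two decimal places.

-0.44 V

E°cell = (0.0592/n)·log K = (0.0592/2)(33.1) = +0.980 V.
Since I₂/I⁻ is the cathode and Fe²⁺/Fe the anode, E°cell = E°(I₂/I⁻) − E°(Fe²⁺/Fe).
So E°(Fe²⁺/Fe) = E°(I₂/I⁻) − E°cell = (+0.54) − (+0.980) = -0.44 V.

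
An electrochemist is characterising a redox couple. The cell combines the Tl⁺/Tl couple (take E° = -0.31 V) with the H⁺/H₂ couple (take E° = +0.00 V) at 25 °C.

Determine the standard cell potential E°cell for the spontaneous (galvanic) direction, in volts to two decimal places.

The H⁺/H₂ couple has the higher reduction potential, so it is the cathode; Tl⁺/Tl is oxidised at the anode.
E°cell = E°(cathode) − E°(anode) = (+0.00) − (-0.31) = +0.31 V.

+0.31 V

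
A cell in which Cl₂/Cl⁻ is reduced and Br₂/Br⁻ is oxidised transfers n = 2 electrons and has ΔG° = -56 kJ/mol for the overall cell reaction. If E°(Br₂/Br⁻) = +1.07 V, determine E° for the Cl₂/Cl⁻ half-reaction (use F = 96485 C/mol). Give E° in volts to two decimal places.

+1.36 V

E°cell = −ΔG°/(nF) = −(-56×10³)/((2)(96485)) = +0.290 V.
Since Cl₂/Cl⁻ is the cathode and Br₂/Br⁻ the anode, E°cell = E°(Cl₂/Cl⁻) − E°(Br₂/Br⁻).
So E°(Cl₂/Cl⁻) = E°cell + E°(Br₂/Br⁻) = +0.290 + (+1.07) = +1.36 V.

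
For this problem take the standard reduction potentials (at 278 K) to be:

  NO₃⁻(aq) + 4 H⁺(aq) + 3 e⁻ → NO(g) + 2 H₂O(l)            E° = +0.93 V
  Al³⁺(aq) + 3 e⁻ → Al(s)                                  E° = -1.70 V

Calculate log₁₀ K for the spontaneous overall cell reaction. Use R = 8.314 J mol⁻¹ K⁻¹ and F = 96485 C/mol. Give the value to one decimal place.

Cathode: NO₃⁻/NO; anode: Al³⁺/Al. E°cell = (+0.93) − (-1.70) = +2.63 V, with n = 3.
ΔG° = −nFE° = −RT ln K, so ln K = nFE°/(RT) = (3)(96485)(+2.63) / ((8.314)(278)) = 329.368.
log₁₀ K = 329.368 / ln 10 = 143.0.

143.0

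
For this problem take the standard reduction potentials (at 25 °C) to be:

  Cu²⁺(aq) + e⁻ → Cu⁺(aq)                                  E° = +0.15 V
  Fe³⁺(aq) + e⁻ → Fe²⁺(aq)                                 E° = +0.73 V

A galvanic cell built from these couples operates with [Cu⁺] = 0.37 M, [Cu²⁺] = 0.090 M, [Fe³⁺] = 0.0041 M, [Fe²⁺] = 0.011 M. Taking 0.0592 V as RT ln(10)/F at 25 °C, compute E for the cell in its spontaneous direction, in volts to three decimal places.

Fe³⁺/Fe²⁺ is the cathode (higher E°), Cu²⁺/Cu⁺ the anode: E°cell = +0.73 − (+0.15) = +0.58 V, n = 1.
Overall: Fe³⁺(aq) + Cu⁺(aq) → Fe²⁺(aq) + Cu²⁺(aq)
Q = [Fe²⁺]·[Cu²⁺] / ([Fe³⁺]·[Cu⁺]); log Q = -0.185.
E = E° − (0.0592/n) log Q = +0.58 − (0.0592/1)(-0.185) = +0.591 V.

+0.591 V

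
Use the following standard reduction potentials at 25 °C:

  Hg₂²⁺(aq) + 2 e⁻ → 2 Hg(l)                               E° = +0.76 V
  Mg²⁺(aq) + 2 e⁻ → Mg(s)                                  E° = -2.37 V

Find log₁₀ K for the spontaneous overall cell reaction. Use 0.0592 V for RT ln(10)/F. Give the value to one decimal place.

105.7

Cathode: Hg₂²⁺/Hg; anode: Mg²⁺/Mg. E°cell = +3.13 V, n = 2.
log K = nE°cell / 0.0592 = (2)(+3.13) / 0.0592 = 105.7.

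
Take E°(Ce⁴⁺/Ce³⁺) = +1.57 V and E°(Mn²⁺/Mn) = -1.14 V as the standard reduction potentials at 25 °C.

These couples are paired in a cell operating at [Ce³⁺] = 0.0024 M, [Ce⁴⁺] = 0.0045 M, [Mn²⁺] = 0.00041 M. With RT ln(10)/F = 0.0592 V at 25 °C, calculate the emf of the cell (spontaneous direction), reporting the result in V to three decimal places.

Ce⁴⁺/Ce³⁺ is the cathode (higher E°), Mn²⁺/Mn the anode: E°cell = +1.57 − (-1.14) = +2.71 V, n = 2.
Overall: 2 Ce⁴⁺(aq) + Mn(s) → 2 Ce³⁺(aq) + Mn²⁺(aq)
Q = [Ce³⁺]^2·[Mn²⁺] / ([Ce⁴⁺]^2); log Q = -3.933.
E = E° − (0.0592/n) log Q = +2.71 − (0.0592/2)(-3.933) = +2.826 V.

+2.826 V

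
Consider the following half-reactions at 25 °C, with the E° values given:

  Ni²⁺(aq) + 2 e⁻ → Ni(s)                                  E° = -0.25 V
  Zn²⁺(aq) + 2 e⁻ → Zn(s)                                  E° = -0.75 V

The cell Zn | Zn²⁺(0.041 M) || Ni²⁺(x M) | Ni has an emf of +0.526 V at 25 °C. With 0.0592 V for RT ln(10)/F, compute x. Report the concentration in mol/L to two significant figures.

Ni²⁺/Ni is the cathode, Zn²⁺/Zn the anode: E°cell = +0.50 V, n = 2.
Overall reaction: Ni²⁺(aq) + Zn(s) → Ni(s) + Zn²⁺(aq); Q = [Zn²⁺]^1/[Ni²⁺]^1.
From E = E° − (0.0592/n) log Q: log Q = (E° − E)·n/0.0592 = (+0.50 − (+0.526))·2/0.0592 = -0.8784.
So 1·log[Ni²⁺] = 1·log(0.041) − log Q = -1.3872 − (-0.8784) = -0.5088; [Ni²⁺] = 10^(-0.5088) ≈ 0.31 M.

0.31 M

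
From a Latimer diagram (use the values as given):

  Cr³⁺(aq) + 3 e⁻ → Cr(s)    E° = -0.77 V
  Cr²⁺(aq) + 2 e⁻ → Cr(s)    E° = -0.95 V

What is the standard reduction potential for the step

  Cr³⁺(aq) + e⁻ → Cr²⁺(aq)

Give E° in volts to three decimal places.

Sequential free energies add, so n₃E°₃ = n₁E°₁ + n₂E°₂.
With n₃ = 3, and the known step contributing 2×(-0.95) V, the unknown satisfies 1·E° = 3×(-0.77) − 2×(-0.95) = -0.410.
E° = -0.410 / 1 = -0.410 V.

-0.410 V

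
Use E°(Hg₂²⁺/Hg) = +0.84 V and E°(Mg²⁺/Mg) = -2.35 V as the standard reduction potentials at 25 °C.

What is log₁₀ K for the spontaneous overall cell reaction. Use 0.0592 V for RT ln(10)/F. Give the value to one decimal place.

Cathode: Hg₂²⁺/Hg; anode: Mg²⁺/Mg. E°cell = +3.19 V, n = 2.
log K = nE°cell / 0.0592 = (2)(+3.19) / 0.0592 = 107.8.

107.8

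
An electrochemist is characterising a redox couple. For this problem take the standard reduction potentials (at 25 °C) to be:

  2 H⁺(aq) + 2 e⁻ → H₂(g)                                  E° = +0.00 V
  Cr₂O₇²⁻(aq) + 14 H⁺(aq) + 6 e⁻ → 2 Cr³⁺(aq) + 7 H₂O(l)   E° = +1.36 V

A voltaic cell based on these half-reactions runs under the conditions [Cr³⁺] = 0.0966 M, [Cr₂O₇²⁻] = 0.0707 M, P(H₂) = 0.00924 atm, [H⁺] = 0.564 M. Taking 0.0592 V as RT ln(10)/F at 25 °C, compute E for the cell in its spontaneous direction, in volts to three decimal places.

+1.289 V

Cr₂O₇²⁻/Cr³⁺ is the cathode (higher E°), H⁺/H₂ the anode: E°cell = +1.36 − (+0.00) = +1.36 V, n = 6.
Overall: Cr₂O₇²⁻(aq) + 8 H⁺(aq) + 3 H₂(g) → 2 Cr³⁺(aq) + 7 H₂O(l)
Q = [Cr³⁺]^2 / ([Cr₂O₇²⁻]·[H⁺]^8·P(H₂)^3); log Q = 7.213.
E = E° − (0.0592/n) log Q = +1.36 − (0.0592/6)(7.213) = +1.289 V.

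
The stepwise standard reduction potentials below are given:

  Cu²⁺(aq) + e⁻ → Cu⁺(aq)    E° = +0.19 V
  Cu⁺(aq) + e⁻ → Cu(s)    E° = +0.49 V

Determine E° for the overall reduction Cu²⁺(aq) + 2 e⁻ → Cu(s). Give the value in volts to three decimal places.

+0.340 V

Adding the free-energy changes (−nFE°) of the two steps gives −n₃FE°₃ = −n₁FE°₁ − n₂FE°₂.
E°₃ = (1×+0.19 + 1×+0.49) / 2 = (+0.680) / 2 = +0.340 V.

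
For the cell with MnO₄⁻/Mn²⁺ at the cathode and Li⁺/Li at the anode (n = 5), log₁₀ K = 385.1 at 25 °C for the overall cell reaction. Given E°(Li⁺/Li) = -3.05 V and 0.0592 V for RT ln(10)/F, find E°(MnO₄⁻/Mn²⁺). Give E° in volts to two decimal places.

E°cell = (0.0592/n)·log K = (0.0592/5)(385.1) = +4.560 V.
Since MnO₄⁻/Mn²⁺ is the cathode and Li⁺/Li the anode, E°cell = E°(MnO₄⁻/Mn²⁺) − E°(Li⁺/Li).
So E°(MnO₄⁻/Mn²⁺) = E°cell + E°(Li⁺/Li) = +4.560 + (-3.05) = +1.51 V.

+1.51 V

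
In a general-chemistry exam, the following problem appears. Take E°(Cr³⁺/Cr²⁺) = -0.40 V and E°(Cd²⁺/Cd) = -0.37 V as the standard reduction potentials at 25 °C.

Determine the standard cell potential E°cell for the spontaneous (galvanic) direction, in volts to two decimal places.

+0.03 V

The Cd²⁺/Cd couple has the higher reduction potential, so it is the cathode; Cr³⁺/Cr²⁺ is oxidised at the anode.
E°cell = E°(cathode) − E°(anode) = (-0.37) − (-0.40) = +0.03 V.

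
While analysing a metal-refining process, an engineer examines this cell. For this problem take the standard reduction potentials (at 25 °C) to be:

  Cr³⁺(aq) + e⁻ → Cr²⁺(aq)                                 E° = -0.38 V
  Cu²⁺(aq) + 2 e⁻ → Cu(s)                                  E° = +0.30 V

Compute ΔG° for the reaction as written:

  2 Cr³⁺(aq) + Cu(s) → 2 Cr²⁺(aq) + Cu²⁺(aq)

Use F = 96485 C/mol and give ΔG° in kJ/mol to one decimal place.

+131.2 kJ/mol

As written, Cr³⁺/Cr²⁺ is reduced (cathode) and Cu²⁺/Cu is oxidised (anode), so E°cell = (-0.38) − (+0.30) = -0.68 V.
Balancing electrons gives n = 2.
ΔG° = −nFE° = −(2)(96485)(-0.68) = 131,220 J = +131.2 kJ/mol.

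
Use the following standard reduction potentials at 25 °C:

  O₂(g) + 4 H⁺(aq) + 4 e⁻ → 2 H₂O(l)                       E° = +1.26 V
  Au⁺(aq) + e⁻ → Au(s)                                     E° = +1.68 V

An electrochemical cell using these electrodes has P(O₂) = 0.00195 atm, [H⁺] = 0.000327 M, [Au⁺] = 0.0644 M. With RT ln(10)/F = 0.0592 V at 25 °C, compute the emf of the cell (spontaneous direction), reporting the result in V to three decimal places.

+0.596 V

Au⁺/Au is the cathode (higher E°), O₂/H₂O the anode: E°cell = +1.68 − (+1.26) = +0.42 V, n = 4.
Overall: 4 Au⁺(aq) + 2 H₂O(l) → 4 Au(s) + O₂(g) + 4 H⁺(aq)
Q = P(O₂)·[H⁺]^4 / ([Au⁺]^4); log Q = -11.887.
E = E° − (0.0592/n) log Q = +0.42 − (0.0592/4)(-11.887) = +0.596 V.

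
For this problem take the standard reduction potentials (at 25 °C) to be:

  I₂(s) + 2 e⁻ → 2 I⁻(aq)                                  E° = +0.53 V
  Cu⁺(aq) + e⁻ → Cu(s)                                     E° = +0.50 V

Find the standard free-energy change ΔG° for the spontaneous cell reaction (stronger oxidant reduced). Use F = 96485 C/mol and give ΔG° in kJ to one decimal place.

-5.8 kJ

I₂/I⁻ (E° = +0.53 V) is the cathode; Cu⁺/Cu (E° = +0.50 V) is the anode, so E°cell = +0.03 V.
Balancing electrons gives n = 2 (lcm of 2 and 1).
ΔG° = −nFE° = −(2)(96485)(+0.03) = -5,789 J = -5.8 kJ.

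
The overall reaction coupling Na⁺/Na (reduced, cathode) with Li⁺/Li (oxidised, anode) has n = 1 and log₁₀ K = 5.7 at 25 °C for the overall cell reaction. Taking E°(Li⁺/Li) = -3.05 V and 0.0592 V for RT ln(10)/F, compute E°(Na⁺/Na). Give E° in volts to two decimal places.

E°cell = (0.0592/n)·log K = (0.0592/1)(5.7) = +0.337 V.
Since Na⁺/Na is the cathode and Li⁺/Li the anode, E°cell = E°(Na⁺/Na) − E°(Li⁺/Li).
So E°(Na⁺/Na) = E°cell + E°(Li⁺/Li) = +0.337 + (-3.05) = -2.71 V.

-2.71 V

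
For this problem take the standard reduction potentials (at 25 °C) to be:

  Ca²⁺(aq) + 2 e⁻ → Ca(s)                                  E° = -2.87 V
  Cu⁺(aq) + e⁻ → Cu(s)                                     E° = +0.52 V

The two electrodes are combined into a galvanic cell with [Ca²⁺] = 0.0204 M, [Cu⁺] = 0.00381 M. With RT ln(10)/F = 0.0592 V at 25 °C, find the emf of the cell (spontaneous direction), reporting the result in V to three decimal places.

Cu⁺/Cu is the cathode (higher E°), Ca²⁺/Ca the anode: E°cell = +0.52 − (-2.87) = +3.39 V, n = 2.
Overall: 2 Cu⁺(aq) + Ca(s) → 2 Cu(s) + Ca²⁺(aq)
Q = [Ca²⁺] / ([Cu⁺]^2); log Q = 3.148.
E = E° − (0.0592/n) log Q = +3.39 − (0.0592/2)(3.148) = +3.297 V.

+3.297 V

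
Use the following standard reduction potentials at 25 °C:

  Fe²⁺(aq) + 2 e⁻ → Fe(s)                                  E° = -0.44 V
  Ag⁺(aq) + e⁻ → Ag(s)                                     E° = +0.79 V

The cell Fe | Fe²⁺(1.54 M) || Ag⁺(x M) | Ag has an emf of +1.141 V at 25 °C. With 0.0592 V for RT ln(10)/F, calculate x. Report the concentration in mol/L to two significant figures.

Ag⁺/Ag is the cathode, Fe²⁺/Fe the anode: E°cell = +1.23 V, n = 2.
Overall reaction: 2 Ag⁺(aq) + Fe(s) → 2 Ag(s) + Fe²⁺(aq); Q = [Fe²⁺]^1/[Ag⁺]^2.
From E = E° − (0.0592/n) log Q: log Q = (E° − E)·n/0.0592 = (+1.23 − (+1.141))·2/0.0592 = 3.0068.
So 2·log[Ag⁺] = 1·log(1.54) − log Q = 0.1875 − (3.0068) = -2.8193; log[Ag⁺] = -2.8193 / 2 = -1.4097; [Ag⁺] = 10^(-1.4097) ≈ 0.039 M.

0.039 M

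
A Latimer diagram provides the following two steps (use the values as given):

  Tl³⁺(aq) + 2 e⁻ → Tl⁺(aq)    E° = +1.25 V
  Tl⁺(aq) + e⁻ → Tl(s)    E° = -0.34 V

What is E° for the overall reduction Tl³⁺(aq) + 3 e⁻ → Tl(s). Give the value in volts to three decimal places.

+0.720 V

Since ΔG° = −nFE° is additive over sequential reductions, n₃E°₃ = n₁E°₁ + n₂E°₂.
E°₃ = (2×+1.25 + 1×-0.34) / 3 = (+2.160) / 3 = +0.720 V.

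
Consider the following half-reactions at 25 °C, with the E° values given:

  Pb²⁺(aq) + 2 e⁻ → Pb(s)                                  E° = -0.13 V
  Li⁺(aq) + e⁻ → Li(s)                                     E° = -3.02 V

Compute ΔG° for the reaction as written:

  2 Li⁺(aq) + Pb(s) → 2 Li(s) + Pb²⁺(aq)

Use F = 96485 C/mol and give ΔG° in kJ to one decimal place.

+557.7 kJ

As written, Li⁺/Li is reduced (cathode) and Pb²⁺/Pb is oxidised (anode), so E°cell = (-3.02) − (-0.13) = -2.89 V.
Balancing electrons gives n = 2.
ΔG° = −nFE° = −(2)(96485)(-2.89) = 557,683 J = +557.7 kJ.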